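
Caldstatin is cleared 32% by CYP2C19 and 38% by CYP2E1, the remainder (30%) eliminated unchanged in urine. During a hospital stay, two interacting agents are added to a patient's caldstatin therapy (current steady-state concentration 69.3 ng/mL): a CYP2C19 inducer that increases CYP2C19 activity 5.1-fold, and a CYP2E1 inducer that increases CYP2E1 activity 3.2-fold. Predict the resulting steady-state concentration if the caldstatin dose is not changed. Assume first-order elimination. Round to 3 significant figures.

22.0 ng/mL

The CYP2C19 pathway (32% of clearance) increases to 5.1× activity: 0.32 × 5.1 = 1.632.
The CYP2E1 pathway (38% of clearance) increases to 3.2× activity: 0.38 × 3.2 = 1.216.
The remaining 30% of clearance is unaffected.
New clearance relative to baseline: 1.632 + 1.216 + 0.3 = 3.148.
Steady-state concentration ∝ 1/CL: new value = 69.3 / 3.148 = 22.0 ng/mL.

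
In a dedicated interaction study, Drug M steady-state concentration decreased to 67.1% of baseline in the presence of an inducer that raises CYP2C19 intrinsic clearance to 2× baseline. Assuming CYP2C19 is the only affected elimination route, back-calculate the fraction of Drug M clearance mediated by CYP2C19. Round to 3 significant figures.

0.490

Call the CYP2C19 fraction fm. After the interaction, CL_new/CL_old = fm × 2 + (1 − fm).
Steady-state concentration ratio = 1 / (new CL fraction), so new CL fraction = 1 / 0.671 = 1.49.
fm × 2 + 1 − fm = 1.49  ⇒  fm × (2 − 1) = 0.4903  ⇒  fm = 0.490.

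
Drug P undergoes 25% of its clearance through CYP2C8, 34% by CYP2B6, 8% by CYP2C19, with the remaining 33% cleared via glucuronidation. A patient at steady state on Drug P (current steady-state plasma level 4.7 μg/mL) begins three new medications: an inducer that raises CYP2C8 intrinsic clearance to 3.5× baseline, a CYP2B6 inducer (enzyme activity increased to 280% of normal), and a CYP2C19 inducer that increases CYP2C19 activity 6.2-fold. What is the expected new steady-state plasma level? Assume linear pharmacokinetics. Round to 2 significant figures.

CYP2C8: 0.25 × 3.5 = 0.875
CYP2B6: 0.34 × 2.8 = 0.952
CYP2C19: 0.08 × 6.2 = 0.496
Other: 0.33 (unchanged)
Relative clearance = 0.875 + 0.952 + 0.496 + 0.33 = 2.653.
Dividing the baseline by the relative clearance: 4.7 / 2.653 = 1.8 μg/mL.

1.8 μg/mL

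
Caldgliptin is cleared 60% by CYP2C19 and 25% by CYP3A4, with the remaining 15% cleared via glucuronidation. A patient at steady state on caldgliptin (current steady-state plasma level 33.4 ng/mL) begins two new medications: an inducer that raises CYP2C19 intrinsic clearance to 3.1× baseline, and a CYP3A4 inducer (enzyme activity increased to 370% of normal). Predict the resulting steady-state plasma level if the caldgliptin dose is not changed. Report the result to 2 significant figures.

The CYP2C19 pathway (60% of clearance) increases to 3.1× activity: 0.6 × 3.1 = 1.86.
The CYP3A4 pathway (25% of clearance) is boosted to 3.7× activity: 0.25 × 3.7 = 0.925.
The remaining 15% of clearance is unaffected.
CL_new/CL_old = 1.86 + 0.925 + 0.15 = 2.935.
New steady-state plasma level = 33.4 / 2.935 = 11 ng/mL (concentration scales inversely with clearance).

11 ng/mL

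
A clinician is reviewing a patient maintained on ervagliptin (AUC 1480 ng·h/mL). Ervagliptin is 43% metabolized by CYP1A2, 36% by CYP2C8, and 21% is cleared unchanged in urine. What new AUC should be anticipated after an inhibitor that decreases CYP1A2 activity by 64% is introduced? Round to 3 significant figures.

CYP1A2: 0.43 × 0.36 = 0.1548
CYP2C8: 0.36 (unchanged)
Other: 0.21 (unchanged)
New clearance relative to baseline: 0.1548 + 0.36 + 0.21 = 0.7248.
With dosing unchanged, AUC scales as 1/CL: 1480 / 0.7248 = 2.04 × 10³ ng·h/mL.

2.04 × 10³ ng·h/mL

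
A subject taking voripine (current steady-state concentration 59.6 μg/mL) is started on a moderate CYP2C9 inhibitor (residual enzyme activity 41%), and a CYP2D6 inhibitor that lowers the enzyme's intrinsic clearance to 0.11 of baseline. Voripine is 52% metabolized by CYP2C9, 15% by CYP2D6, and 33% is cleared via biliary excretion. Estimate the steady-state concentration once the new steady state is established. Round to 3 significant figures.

106 μg/mL

The CYP2C9 pathway (52% of clearance) drops to 0.41× activity: 0.52 × 0.41 = 0.2132.
The CYP2D6 pathway (15% of clearance) drops to 0.11× activity: 0.15 × 0.11 = 0.0165.
The remaining 33% of clearance is unaffected.
Relative clearance = 0.2132 + 0.0165 + 0.33 = 0.5597.
New steady-state concentration = 59.6 / 0.5597 = 106 μg/mL (concentration scales inversely with clearance).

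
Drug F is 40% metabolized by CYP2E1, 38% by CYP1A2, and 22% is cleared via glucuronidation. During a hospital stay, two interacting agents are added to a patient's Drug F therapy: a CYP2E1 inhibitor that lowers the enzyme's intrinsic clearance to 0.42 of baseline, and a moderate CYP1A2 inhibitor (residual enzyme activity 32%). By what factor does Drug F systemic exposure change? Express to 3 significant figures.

1.96

CYP2E1: 0.4 × 0.42 = 0.168
CYP1A2: 0.38 × 0.32 = 0.1216
Other: 0.22 (unchanged)
New clearance relative to baseline: 0.168 + 0.1216 + 0.22 = 0.5096.
Because systemic exposure varies inversely with clearance, the combined effect is 1 / 0.5096 = 1.96.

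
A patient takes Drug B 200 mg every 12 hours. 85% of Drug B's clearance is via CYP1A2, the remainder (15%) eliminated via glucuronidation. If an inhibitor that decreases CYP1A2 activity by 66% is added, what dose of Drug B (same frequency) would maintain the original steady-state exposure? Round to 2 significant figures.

CYP1A2: 0.85 × 0.34 = 0.289
Other: 0.15 (unchanged)
New clearance relative to baseline: 0.289 + 0.15 = 0.439.
Css,avg = (dose rate)/CL, so holding Css fixed requires dose ∝ CL: 200 × 0.439 = 88 mg.

88 mg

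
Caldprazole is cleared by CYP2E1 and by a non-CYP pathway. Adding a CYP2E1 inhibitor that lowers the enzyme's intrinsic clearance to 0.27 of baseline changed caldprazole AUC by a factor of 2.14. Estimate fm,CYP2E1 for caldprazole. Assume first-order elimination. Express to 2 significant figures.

0.73

Write x for the fraction cleared via CYP2E1. The observed AUC change means clearance fell to 1/2.14 = 0.4673 of baseline.
Setting x·0.27 + (1 − x) = 0.4673 and solving: x = (0.4673 − 1)/(0.27 − 1) = 0.73.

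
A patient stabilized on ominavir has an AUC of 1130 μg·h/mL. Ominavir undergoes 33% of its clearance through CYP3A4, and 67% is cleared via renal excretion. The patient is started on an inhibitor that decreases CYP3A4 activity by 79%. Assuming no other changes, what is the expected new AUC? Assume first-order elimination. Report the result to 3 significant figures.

The CYP3A4 pathway (33% of clearance) is reduced to 0.21× activity: 0.33 × 0.21 = 0.0693.
The remaining 67% of clearance is unaffected.
Relative clearance = 0.0693 + 0.67 = 0.7393.
AUC ∝ 1/CL, so new value = 1130 / 0.7393 = 1.53 × 10³ μg·h/mL.

1.53 × 10³ μg·h/mL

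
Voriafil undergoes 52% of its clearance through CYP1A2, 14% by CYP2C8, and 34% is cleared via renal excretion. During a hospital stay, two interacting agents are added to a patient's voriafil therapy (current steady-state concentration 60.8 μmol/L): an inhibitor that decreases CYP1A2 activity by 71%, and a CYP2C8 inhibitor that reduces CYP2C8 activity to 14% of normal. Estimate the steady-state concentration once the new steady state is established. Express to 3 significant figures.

The CYP1A2 pathway (52% of clearance) falls to 0.29× activity: 0.52 × 0.29 = 0.1508.
The CYP2C8 pathway (14% of clearance) is reduced to 0.14× activity: 0.14 × 0.14 = 0.0196.
The remaining 34% of clearance is unaffected.
New clearance relative to baseline: 0.1508 + 0.0196 + 0.34 = 0.5104.
New steady-state concentration = 60.8 / 0.5104 = 119 μmol/L (concentration scales inversely with clearance).

119 μmol/L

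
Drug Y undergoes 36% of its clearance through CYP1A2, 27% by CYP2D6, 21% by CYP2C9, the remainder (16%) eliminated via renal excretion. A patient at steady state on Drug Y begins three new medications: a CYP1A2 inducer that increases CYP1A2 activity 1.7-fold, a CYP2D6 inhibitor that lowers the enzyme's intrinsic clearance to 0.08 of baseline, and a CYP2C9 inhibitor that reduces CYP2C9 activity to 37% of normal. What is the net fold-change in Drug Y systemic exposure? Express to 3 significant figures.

1.15

The CYP1A2 pathway (36% of clearance) increases to 1.7× activity: 0.36 × 1.7 = 0.612.
The CYP2D6 pathway (27% of clearance) drops to 0.08× activity: 0.27 × 0.08 = 0.0216.
The CYP2C9 pathway (21% of clearance) is reduced to 0.37× activity: 0.21 × 0.37 = 0.0777.
Non-CYP routes (16%) are unchanged.
New clearance relative to baseline: 0.612 + 0.0216 + 0.0777 + 0.16 = 0.8713.
Net systemic exposure ratio = 1 / 0.8713 = 1.15.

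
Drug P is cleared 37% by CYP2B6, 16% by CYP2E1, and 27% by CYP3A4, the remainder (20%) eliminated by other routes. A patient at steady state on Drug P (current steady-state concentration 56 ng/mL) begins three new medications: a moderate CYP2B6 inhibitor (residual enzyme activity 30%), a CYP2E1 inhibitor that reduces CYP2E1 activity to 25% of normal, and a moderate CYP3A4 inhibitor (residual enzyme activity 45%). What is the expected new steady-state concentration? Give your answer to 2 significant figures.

CYP2B6: 0.37 × 0.3 = 0.111
CYP2E1: 0.16 × 0.25 = 0.04
CYP3A4: 0.27 × 0.45 = 0.1215
Other: 0.2 (unchanged)
New clearance relative to baseline: 0.111 + 0.04 + 0.1215 + 0.2 = 0.4725.
Dividing the baseline by the relative clearance: 56 / 0.4725 = 1.2 × 10² ng/mL.

1.2 × 10² ng/mL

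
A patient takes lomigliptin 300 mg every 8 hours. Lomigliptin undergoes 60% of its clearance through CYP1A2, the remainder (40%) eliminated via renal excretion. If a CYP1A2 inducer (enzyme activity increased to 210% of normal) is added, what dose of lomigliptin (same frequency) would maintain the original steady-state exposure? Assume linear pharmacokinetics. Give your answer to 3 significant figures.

498 mg

The CYP1A2 pathway (60% of clearance) increases to 2.1× activity: 0.6 × 2.1 = 1.26.
The remaining 40% of clearance is unaffected.
New clearance relative to baseline: 1.26 + 0.4 = 1.66.
Exposure is unchanged when dose changes in proportion to clearance. New dose = 300 mg × 1.66 = 498 mg.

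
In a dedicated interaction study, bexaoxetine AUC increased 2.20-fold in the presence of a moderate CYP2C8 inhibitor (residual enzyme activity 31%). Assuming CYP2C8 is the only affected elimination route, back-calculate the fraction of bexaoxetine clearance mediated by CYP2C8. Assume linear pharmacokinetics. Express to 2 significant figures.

0.79

Let fm be the CYP2C8 fraction. New clearance relative to baseline = fm × 0.31 + (1 − fm).
AUC ratio = 1 / (new CL fraction), so new CL fraction = 1 / 2.20 = 0.4545.
fm × 0.31 + 1 − fm = 0.4545  ⇒  fm × (0.31 − 1) = −0.5455  ⇒  fm = 0.79.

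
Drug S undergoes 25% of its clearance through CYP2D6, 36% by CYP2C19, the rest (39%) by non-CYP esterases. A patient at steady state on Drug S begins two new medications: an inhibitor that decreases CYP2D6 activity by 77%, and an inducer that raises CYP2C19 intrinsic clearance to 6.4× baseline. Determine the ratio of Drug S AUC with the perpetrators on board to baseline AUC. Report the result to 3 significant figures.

CYP2D6: 0.25 × 0.23 = 0.0575
CYP2C19: 0.36 × 6.4 = 2.304
Other: 0.39 (unchanged)
New clearance relative to baseline: 0.0575 + 2.304 + 0.39 = 2.7515.
AUC ∝ 1/CL: fold-change = 1 / 2.7515 = 0.363.

0.363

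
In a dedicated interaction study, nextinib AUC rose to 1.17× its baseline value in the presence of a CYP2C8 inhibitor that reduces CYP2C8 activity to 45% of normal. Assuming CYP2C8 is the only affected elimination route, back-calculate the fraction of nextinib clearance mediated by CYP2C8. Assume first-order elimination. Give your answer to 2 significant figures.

CL'/CL = 1 / 1.17 = 0.8547
0.45·fm + (1 − fm) = 0.8547
fm = (0.8547 − 1) / (0.45 − 1) = 0.26

0.26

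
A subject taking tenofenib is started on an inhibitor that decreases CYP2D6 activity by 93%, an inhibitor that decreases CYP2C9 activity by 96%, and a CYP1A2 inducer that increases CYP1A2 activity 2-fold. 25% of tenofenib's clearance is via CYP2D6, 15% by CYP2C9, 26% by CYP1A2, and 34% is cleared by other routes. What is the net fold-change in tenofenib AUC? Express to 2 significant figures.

1.1

CYP2D6: 0.25 × 0.07 = 0.0175
CYP2C9: 0.15 × 0.04 = 0.006
CYP1A2: 0.26 × 2 = 0.52
Other: 0.34 (unchanged)
Relative clearance = 0.0175 + 0.006 + 0.52 + 0.34 = 0.8835.
AUC ∝ 1/CL: fold-change = 1 / 0.8835 = 1.1.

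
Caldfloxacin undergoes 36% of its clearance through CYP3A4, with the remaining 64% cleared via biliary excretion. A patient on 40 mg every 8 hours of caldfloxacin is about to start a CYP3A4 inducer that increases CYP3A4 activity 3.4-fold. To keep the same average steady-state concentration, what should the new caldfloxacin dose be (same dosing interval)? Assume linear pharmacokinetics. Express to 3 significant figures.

The CYP3A4 pathway (36% of clearance) increases to 3.4× activity: 0.36 × 3.4 = 1.224.
The remaining 64% of clearance is unaffected.
CL_new/CL_old = 1.224 + 0.64 = 1.864.
To maintain the same steady-state level, dose must scale with clearance: new dose = 40 × 1.864 = 74.6 mg.

74.6 mg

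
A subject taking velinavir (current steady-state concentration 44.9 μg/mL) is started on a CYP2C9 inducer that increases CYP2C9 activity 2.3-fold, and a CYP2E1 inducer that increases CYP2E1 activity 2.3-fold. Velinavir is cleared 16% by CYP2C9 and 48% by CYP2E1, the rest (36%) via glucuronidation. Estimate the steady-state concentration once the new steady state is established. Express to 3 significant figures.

The CYP2C9 pathway (16% of clearance) rises to 2.3× activity: 0.16 × 2.3 = 0.368.
The CYP2E1 pathway (48% of clearance) increases to 2.3× activity: 0.48 × 2.3 = 1.104.
Non-CYP routes (36%) are unchanged.
Relative clearance = 0.368 + 1.104 + 0.36 = 1.832.
Dividing the baseline by the relative clearance: 44.9 / 1.832 = 24.5 μg/mL.

24.5 μg/mL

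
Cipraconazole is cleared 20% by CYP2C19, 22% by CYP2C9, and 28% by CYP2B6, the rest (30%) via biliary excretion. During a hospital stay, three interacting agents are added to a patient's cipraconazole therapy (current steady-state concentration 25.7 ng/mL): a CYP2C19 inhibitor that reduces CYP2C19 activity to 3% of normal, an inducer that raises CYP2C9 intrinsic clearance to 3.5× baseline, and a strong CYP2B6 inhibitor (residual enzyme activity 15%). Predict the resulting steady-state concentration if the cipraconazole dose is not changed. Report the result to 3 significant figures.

23.0 ng/mL

The CYP2C19 pathway (20% of clearance) is reduced to 0.03× activity: 0.2 × 0.03 = 0.006.
The CYP2C9 pathway (22% of clearance) rises to 3.5× activity: 0.22 × 3.5 = 0.77.
The CYP2B6 pathway (28% of clearance) falls to 0.15× activity: 0.28 × 0.15 = 0.042.
Non-CYP routes (30%) are unchanged.
New clearance relative to baseline: 0.006 + 0.77 + 0.042 + 0.3 = 1.118.
Steady-state concentration ∝ 1/CL: new value = 25.7 / 1.118 = 23.0 ng/mL.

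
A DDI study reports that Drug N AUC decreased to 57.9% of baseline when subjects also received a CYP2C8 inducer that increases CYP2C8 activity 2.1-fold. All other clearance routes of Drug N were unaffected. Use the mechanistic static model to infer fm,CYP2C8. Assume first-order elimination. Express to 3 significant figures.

0.661

CL'/CL = 1 / 0.579 = 1.727
2.1·fm + (1 − fm) = 1.727
fm = (1.727 − 1) / (2.1 − 1) = 0.661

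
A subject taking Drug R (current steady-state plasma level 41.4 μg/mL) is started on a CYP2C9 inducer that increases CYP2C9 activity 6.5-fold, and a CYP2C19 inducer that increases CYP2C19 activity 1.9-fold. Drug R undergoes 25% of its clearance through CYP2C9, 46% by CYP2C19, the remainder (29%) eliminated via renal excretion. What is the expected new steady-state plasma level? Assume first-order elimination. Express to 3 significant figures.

14.8 μg/mL

The CYP2C9 pathway (25% of clearance) increases to 6.5× activity: 0.25 × 6.5 = 1.625.
The CYP2C19 pathway (46% of clearance) increases to 1.9× activity: 0.46 × 1.9 = 0.874.
Non-CYP routes (29%) are unchanged.
New clearance relative to baseline: 1.625 + 0.874 + 0.29 = 2.789.
New steady-state plasma level = 41.4 / 2.789 = 14.8 μg/mL (concentration scales inversely with clearance).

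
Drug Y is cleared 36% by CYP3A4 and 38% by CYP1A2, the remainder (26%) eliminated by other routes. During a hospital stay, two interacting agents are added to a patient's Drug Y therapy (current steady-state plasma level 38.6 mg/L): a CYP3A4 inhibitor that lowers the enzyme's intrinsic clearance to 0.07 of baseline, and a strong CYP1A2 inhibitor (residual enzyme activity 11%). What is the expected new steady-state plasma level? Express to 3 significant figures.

The CYP3A4 pathway (36% of clearance) falls to 0.07× activity: 0.36 × 0.07 = 0.0252.
The CYP1A2 pathway (38% of clearance) is reduced to 0.11× activity: 0.38 × 0.11 = 0.0418.
The remaining 26% of clearance is unaffected.
Relative clearance = 0.0252 + 0.0418 + 0.26 = 0.327.
Dividing the baseline by the relative clearance: 38.6 / 0.327 = 118 mg/L.

118 mg/L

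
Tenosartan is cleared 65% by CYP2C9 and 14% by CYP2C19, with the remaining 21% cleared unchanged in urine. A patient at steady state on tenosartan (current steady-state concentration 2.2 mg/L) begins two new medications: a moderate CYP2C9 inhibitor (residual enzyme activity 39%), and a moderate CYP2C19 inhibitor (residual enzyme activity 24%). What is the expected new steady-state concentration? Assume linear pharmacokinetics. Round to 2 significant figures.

4.4 mg/L

CYP2C9: 0.65 × 0.39 = 0.2535
CYP2C19: 0.14 × 0.24 = 0.0336
Other: 0.21 (unchanged)
Relative clearance = 0.2535 + 0.0336 + 0.21 = 0.4971.
Dividing the baseline by the relative clearance: 2.2 / 0.4971 = 4.4 mg/L.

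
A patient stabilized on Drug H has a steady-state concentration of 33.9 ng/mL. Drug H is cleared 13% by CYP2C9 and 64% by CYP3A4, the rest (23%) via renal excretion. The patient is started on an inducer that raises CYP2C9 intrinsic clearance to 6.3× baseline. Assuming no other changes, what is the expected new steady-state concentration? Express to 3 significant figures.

CYP2C9: 0.13 × 6.3 = 0.819
CYP3A4: 0.64 (unchanged)
Other: 0.23 (unchanged)
New clearance relative to baseline: 0.819 + 0.64 + 0.23 = 1.689.
New steady-state concentration = baseline ÷ relative clearance = 33.9 / 1.689 = 20.1 ng/mL.

20.1 ng/mL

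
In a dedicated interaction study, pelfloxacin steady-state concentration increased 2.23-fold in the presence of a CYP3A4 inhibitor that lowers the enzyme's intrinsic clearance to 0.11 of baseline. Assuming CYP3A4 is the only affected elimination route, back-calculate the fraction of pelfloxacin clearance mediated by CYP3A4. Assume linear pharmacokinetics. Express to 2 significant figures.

0.62

Call the CYP3A4 fraction fm. After the interaction, CL_new/CL_old = fm × 0.11 + (1 − fm).
Steady-state concentration ratio = 1 / (new CL fraction), so new CL fraction = 1 / 2.23 = 0.4484.
fm × 0.11 + 1 − fm = 0.4484  ⇒  fm × (0.11 − 1) = −0.5516  ⇒  fm = 0.62.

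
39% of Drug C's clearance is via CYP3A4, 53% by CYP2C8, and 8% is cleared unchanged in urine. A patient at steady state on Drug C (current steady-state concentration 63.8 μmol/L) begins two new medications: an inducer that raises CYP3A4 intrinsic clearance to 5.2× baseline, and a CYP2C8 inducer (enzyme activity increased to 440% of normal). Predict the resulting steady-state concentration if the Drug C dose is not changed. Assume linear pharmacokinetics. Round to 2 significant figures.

CYP3A4: 0.39 × 5.2 = 2.028
CYP2C8: 0.53 × 4.4 = 2.332
Other: 0.08 (unchanged)
Relative clearance = 2.028 + 2.332 + 0.08 = 4.44.
Dividing the baseline by the relative clearance: 63.8 / 4.44 = 14 μmol/L.

14 μmol/L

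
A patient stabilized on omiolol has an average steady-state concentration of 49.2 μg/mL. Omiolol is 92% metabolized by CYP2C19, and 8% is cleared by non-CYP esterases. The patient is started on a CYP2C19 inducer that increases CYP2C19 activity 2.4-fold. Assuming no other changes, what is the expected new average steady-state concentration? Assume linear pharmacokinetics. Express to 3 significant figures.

CYP2C19: 0.92 × 2.4 = 2.208
Other: 0.08 (unchanged)
New clearance relative to baseline: 2.208 + 0.08 = 2.288.
Average steady-state concentration ∝ 1/CL, so new value = 49.2 / 2.288 = 21.5 μg/mL.

21.5 μg/mL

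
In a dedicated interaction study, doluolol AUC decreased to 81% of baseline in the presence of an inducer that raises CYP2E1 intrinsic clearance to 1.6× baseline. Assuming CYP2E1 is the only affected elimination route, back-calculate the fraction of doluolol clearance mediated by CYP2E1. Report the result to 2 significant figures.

0.39

Write x for the fraction cleared via CYP2E1. The observed AUC change means clearance rose to 1/0.810 = 1.235 of baseline.
Setting x·1.6 + (1 − x) = 1.235 and solving: x = (1.235 − 1)/(1.6 − 1) = 0.39.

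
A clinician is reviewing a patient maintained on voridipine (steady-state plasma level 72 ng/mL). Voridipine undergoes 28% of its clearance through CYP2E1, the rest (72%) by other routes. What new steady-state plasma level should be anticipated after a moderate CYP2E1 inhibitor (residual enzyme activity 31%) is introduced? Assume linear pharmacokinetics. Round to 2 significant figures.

CYP2E1: 0.28 × 0.31 = 0.0868
Other: 0.72 (unchanged)
Relative clearance = 0.0868 + 0.72 = 0.8068.
Steady-state plasma level ∝ 1/CL, so new value = 72 / 0.8068 = 89 ng/mL.

89 ng/mL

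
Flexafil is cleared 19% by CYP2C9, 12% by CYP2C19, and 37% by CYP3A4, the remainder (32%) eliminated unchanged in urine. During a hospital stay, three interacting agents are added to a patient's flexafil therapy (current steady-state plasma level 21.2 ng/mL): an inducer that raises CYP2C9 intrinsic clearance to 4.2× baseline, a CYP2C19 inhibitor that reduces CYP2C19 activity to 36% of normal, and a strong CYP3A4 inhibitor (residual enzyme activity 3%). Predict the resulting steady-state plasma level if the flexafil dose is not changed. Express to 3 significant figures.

18.1 ng/mL

The CYP2C9 pathway (19% of clearance) increases to 4.2× activity: 0.19 × 4.2 = 0.798.
The CYP2C19 pathway (12% of clearance) drops to 0.36× activity: 0.12 × 0.36 = 0.0432.
The CYP3A4 pathway (37% of clearance) is reduced to 0.03× activity: 0.37 × 0.03 = 0.0111.
Non-CYP routes (32%) are unchanged.
New clearance relative to baseline: 0.798 + 0.0432 + 0.0111 + 0.32 = 1.1723.
New steady-state plasma level = 21.2 / 1.1723 = 18.1 ng/mL (concentration scales inversely with clearance).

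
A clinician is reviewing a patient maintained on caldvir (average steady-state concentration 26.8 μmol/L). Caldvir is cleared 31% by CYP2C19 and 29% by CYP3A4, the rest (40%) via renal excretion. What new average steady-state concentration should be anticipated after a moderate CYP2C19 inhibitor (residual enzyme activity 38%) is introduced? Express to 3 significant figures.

The CYP2C19 pathway (31% of clearance) falls to 0.38× activity: 0.31 × 0.38 = 0.1178.
CYP3A4 (29%) and the residual 40% are unaffected.
Relative clearance = 0.1178 + 0.29 + 0.4 = 0.8078.
With dosing unchanged, average steady-state concentration scales as 1/CL: 26.8 / 0.8078 = 33.2 μmol/L.

33.2 μmol/L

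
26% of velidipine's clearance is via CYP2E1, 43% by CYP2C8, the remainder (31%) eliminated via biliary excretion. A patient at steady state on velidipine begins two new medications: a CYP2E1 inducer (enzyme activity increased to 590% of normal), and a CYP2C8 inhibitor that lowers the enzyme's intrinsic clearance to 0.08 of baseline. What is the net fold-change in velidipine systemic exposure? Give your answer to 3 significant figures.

0.532

The CYP2E1 pathway (26% of clearance) is boosted to 5.9× activity: 0.26 × 5.9 = 1.534.
The CYP2C8 pathway (43% of clearance) is reduced to 0.08× activity: 0.43 × 0.08 = 0.0344.
The remaining 31% of clearance is unaffected.
CL_new/CL_old = 1.534 + 0.0344 + 0.31 = 1.8784.
Net systemic exposure ratio = 1 / 1.8784 = 0.532.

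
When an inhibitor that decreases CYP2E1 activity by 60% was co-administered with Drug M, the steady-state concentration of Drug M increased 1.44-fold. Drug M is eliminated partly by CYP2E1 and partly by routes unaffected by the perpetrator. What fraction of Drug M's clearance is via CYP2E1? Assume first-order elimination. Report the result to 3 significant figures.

0.509

CL'/CL = 1 / 1.44 = 0.6944
0.4·fm + (1 − fm) = 0.6944
fm = (0.6944 − 1) / (0.4 − 1) = 0.509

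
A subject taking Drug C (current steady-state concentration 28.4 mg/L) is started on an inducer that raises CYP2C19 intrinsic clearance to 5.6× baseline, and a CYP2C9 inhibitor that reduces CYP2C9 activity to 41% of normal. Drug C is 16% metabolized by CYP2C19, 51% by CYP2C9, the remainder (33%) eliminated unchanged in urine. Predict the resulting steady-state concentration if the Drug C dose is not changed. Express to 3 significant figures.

19.8 mg/L

The CYP2C19 pathway (16% of clearance) is boosted to 5.6× activity: 0.16 × 5.6 = 0.896.
The CYP2C9 pathway (51% of clearance) drops to 0.41× activity: 0.51 × 0.41 = 0.2091.
The remaining 33% of clearance is unaffected.
New clearance relative to baseline: 0.896 + 0.2091 + 0.33 = 1.4351.
New steady-state concentration = 28.4 / 1.4351 = 19.8 mg/L (concentration scales inversely with clearance).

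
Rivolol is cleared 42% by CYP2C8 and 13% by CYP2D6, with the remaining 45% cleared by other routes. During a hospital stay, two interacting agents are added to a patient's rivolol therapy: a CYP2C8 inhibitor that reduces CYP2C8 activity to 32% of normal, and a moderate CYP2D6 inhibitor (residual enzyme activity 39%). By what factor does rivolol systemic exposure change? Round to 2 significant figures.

CYP2C8: 0.42 × 0.32 = 0.1344
CYP2D6: 0.13 × 0.39 = 0.0507
Other: 0.45 (unchanged)
New clearance relative to baseline: 0.1344 + 0.0507 + 0.45 = 0.6351.
Because systemic exposure varies inversely with clearance, the combined effect is 1 / 0.6351 = 1.6.

1.6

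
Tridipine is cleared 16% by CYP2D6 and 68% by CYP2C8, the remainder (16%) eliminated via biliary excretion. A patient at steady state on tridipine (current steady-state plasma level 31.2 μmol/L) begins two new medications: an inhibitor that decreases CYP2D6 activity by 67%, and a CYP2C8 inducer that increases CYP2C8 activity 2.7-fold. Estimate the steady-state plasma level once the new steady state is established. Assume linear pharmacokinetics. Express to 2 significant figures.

The CYP2D6 pathway (16% of clearance) is reduced to 0.33× activity: 0.16 × 0.33 = 0.0528.
The CYP2C8 pathway (68% of clearance) increases to 2.7× activity: 0.68 × 2.7 = 1.836.
Non-CYP routes (16%) are unchanged.
New clearance relative to baseline: 0.0528 + 1.836 + 0.16 = 2.0488.
New steady-state plasma level = 31.2 / 2.0488 = 15 μmol/L (concentration scales inversely with clearance).

15 μmol/L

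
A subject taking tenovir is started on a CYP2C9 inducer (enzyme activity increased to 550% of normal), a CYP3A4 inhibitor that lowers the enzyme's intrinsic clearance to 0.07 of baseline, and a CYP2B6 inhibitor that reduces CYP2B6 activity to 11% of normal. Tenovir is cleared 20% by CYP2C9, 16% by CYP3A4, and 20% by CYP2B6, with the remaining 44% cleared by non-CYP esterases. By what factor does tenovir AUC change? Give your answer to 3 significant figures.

CYP2C9: 0.2 × 5.5 = 1.1
CYP3A4: 0.16 × 0.07 = 0.0112
CYP2B6: 0.2 × 0.11 = 0.022
Other: 0.44 (unchanged)
Relative clearance = 1.1 + 0.0112 + 0.022 + 0.44 = 1.5732.
Because AUC varies inversely with clearance, the combined effect is 1 / 1.5732 = 0.636.

0.636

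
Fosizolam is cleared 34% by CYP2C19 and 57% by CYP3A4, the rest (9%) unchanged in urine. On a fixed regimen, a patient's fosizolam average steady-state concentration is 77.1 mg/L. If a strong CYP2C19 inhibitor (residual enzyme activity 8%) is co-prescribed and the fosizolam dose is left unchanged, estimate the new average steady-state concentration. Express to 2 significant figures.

The CYP2C19 pathway (34% of clearance) is reduced to 0.08× activity: 0.34 × 0.08 = 0.0272.
CYP3A4 (57%) and the residual 9% are unaffected.
Relative clearance = 0.0272 + 0.57 + 0.09 = 0.6872.
New average steady-state concentration = baseline ÷ relative clearance = 77.1 / 0.6872 = 1.1 × 10² mg/L.

1.1 × 10² mg/L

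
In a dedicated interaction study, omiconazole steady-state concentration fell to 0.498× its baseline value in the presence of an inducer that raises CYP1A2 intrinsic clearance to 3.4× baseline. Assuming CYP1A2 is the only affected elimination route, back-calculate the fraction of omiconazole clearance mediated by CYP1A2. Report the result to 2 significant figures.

0.42

Let fm be the CYP1A2 fraction. New clearance relative to baseline = fm × 3.4 + (1 − fm).
Steady-state concentration ratio = 1 / (new CL fraction), so new CL fraction = 1 / 0.498 = 2.008.
fm × 3.4 + 1 − fm = 2.008  ⇒  fm × (3.4 − 1) = 1.008  ⇒  fm = 0.42.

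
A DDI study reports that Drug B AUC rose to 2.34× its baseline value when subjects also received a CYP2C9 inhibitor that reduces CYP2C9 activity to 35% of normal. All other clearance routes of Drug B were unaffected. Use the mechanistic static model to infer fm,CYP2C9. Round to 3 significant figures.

0.881

Let fm be the CYP2C9 fraction. New clearance relative to baseline = fm × 0.35 + (1 − fm).
AUC ratio = 1 / (new CL fraction), so new CL fraction = 1 / 2.34 = 0.4274.
fm × 0.35 + 1 − fm = 0.4274  ⇒  fm × (0.35 − 1) = −0.5726  ⇒  fm = 0.881.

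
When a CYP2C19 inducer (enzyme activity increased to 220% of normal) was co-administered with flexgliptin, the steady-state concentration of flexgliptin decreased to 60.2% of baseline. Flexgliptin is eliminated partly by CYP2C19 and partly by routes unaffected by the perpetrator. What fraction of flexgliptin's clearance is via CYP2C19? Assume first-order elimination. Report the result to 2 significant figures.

0.55

Let fm be the CYP2C19 fraction. New clearance relative to baseline = fm × 2.2 + (1 − fm).
Steady-state concentration ratio = 1 / (new CL fraction), so new CL fraction = 1 / 0.602 = 1.661.
fm × 2.2 + 1 − fm = 1.661  ⇒  fm × (2.2 − 1) = 0.6611  ⇒  fm = 0.55.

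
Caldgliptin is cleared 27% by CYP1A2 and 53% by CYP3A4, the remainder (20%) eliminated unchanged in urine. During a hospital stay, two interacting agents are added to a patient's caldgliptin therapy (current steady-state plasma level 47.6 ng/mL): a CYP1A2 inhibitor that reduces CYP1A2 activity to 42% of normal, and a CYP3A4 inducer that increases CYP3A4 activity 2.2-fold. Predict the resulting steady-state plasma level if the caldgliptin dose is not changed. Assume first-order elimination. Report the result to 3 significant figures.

32.2 ng/mL

The CYP1A2 pathway (27% of clearance) falls to 0.42× activity: 0.27 × 0.42 = 0.1134.
The CYP3A4 pathway (53% of clearance) increases to 2.2× activity: 0.53 × 2.2 = 1.166.
The remaining 20% of clearance is unaffected.
CL_new/CL_old = 0.1134 + 1.166 + 0.2 = 1.4794.
Steady-state plasma level ∝ 1/CL: new value = 47.6 / 1.4794 = 32.2 ng/mL.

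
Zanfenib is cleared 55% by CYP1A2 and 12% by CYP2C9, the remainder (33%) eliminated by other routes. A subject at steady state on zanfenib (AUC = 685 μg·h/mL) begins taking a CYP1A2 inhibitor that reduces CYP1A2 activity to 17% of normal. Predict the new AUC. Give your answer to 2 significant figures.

1.3 × 10³ μg·h/mL

CYP1A2: 0.55 × 0.17 = 0.0935
CYP2C9: 0.12 (unchanged)
Other: 0.33 (unchanged)
New clearance relative to baseline: 0.0935 + 0.12 + 0.33 = 0.5435.
With dosing unchanged, AUC scales as 1/CL: 685 / 0.5435 = 1.3 × 10³ μg·h/mL.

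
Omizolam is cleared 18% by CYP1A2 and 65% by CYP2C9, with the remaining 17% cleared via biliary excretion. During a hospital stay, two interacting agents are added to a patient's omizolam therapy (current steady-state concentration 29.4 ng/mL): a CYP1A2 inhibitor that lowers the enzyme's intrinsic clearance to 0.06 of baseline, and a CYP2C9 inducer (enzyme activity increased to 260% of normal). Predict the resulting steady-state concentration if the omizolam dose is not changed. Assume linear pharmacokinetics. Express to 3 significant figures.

CYP1A2: 0.18 × 0.06 = 0.0108
CYP2C9: 0.65 × 2.6 = 1.69
Other: 0.17 (unchanged)
New clearance relative to baseline: 0.0108 + 1.69 + 0.17 = 1.8708.
Dividing the baseline by the relative clearance: 29.4 / 1.8708 = 15.7 ng/mL.

15.7 ng/mL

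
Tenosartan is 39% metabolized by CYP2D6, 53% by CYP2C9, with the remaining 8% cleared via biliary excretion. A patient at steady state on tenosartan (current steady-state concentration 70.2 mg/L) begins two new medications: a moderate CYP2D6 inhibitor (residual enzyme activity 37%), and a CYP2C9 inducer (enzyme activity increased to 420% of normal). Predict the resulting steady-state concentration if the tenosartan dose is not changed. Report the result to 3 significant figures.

28.6 mg/L

The CYP2D6 pathway (39% of clearance) is reduced to 0.37× activity: 0.39 × 0.37 = 0.1443.
The CYP2C9 pathway (53% of clearance) increases to 4.2× activity: 0.53 × 4.2 = 2.226.
The remaining 8% of clearance is unaffected.
Relative clearance = 0.1443 + 2.226 + 0.08 = 2.4503.
Steady-state concentration ∝ 1/CL: new value = 70.2 / 2.4503 = 28.6 mg/L.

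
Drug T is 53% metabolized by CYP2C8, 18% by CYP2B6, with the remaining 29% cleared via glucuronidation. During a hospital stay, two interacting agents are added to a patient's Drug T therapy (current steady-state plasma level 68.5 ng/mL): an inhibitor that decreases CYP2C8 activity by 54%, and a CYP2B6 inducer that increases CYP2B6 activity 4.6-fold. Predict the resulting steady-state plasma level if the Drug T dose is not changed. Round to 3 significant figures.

50.3 ng/mL

CYP2C8: 0.53 × 0.46 = 0.2438
CYP2B6: 0.18 × 4.6 = 0.828
Other: 0.29 (unchanged)
New clearance relative to baseline: 0.2438 + 0.828 + 0.29 = 1.3618.
Steady-state plasma level ∝ 1/CL: new value = 68.5 / 1.3618 = 50.3 ng/mL.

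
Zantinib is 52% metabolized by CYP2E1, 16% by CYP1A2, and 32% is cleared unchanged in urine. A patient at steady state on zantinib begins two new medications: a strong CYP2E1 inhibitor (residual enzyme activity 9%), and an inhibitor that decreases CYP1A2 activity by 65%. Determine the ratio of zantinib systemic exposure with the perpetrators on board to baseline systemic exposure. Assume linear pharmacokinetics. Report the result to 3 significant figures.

2.37

The CYP2E1 pathway (52% of clearance) drops to 0.09× activity: 0.52 × 0.09 = 0.0468.
The CYP1A2 pathway (16% of clearance) drops to 0.35× activity: 0.16 × 0.35 = 0.056.
The remaining 32% of clearance is unaffected.
Relative clearance = 0.0468 + 0.056 + 0.32 = 0.4228.
Because systemic exposure varies inversely with clearance, the combined effect is 1 / 0.4228 = 2.37.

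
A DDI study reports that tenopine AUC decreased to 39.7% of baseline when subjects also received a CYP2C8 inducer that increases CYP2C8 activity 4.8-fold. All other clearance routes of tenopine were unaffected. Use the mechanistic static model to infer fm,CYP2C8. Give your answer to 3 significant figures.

CL'/CL = 1 / 0.397 = 2.519
4.8·fm + (1 − fm) = 2.519
fm = (2.519 − 1) / (4.8 − 1) = 0.400

0.400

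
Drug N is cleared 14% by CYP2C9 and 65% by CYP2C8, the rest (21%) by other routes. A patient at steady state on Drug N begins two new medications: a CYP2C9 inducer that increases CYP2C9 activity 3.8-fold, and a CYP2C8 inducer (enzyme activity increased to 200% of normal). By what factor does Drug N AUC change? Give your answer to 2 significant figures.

The CYP2C9 pathway (14% of clearance) rises to 3.8× activity: 0.14 × 3.8 = 0.532.
The CYP2C8 pathway (65% of clearance) increases to 2× activity: 0.65 × 2 = 1.3.
The remaining 21% of clearance is unaffected.
Relative clearance = 0.532 + 1.3 + 0.21 = 2.042.
Net AUC ratio = 1 / 2.042 = 0.49.

0.49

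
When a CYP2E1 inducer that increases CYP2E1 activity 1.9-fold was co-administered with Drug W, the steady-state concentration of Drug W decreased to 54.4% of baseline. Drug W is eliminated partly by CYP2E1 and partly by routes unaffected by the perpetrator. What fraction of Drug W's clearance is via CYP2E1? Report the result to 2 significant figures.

Let x = fm,CYP2E1. Because steady-state concentration ∝ 1/CL, relative clearance rose to 1/0.544 = 1.838.
Setting x·1.9 + (1 − x) = 1.838 and solving: x = (1.838 − 1)/(1.9 − 1) = 0.93.

0.93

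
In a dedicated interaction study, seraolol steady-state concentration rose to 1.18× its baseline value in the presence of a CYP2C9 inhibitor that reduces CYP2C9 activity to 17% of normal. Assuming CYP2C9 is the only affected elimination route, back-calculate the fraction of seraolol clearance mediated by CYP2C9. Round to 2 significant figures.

0.18

Write x for the fraction cleared via CYP2C9. The observed steady-state concentration change means clearance fell to 1/1.18 = 0.8475 of baseline.
Only the CYP2C9 route changed, so 0.8475 = x·0.17 + (1 − x), giving x = 0.18.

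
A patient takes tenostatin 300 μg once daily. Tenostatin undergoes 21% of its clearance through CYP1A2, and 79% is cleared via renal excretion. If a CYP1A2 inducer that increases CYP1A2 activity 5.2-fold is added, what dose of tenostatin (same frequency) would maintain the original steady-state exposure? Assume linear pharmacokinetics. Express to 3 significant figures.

565 μg

CYP1A2: 0.21 × 5.2 = 1.092
Other: 0.79 (unchanged)
CL_new/CL_old = 1.092 + 0.79 = 1.882.
Exposure is unchanged when dose changes in proportion to clearance. New dose = 300 μg × 1.882 = 565 μg.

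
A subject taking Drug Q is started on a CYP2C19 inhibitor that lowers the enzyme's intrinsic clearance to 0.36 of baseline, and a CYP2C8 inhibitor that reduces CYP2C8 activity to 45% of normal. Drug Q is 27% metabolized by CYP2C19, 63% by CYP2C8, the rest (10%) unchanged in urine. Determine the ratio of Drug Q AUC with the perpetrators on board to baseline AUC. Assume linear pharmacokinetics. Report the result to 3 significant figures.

2.08

The CYP2C19 pathway (27% of clearance) falls to 0.36× activity: 0.27 × 0.36 = 0.0972.
The CYP2C8 pathway (63% of clearance) is reduced to 0.45× activity: 0.63 × 0.45 = 0.2835.
Non-CYP routes (10%) are unchanged.
CL_new/CL_old = 0.0972 + 0.2835 + 0.1 = 0.4807.
Because AUC varies inversely with clearance, the combined effect is 1 / 0.4807 = 2.08.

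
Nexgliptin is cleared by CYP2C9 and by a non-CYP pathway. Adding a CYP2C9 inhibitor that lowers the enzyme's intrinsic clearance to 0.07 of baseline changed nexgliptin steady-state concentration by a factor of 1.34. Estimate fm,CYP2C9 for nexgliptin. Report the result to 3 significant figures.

0.273

Let x = fm,CYP2C9. Because steady-state concentration ∝ 1/CL, relative clearance fell to 1/1.34 = 0.7463.
Only the CYP2C9 route changed, so 0.7463 = x·0.07 + (1 − x), giving x = 0.273.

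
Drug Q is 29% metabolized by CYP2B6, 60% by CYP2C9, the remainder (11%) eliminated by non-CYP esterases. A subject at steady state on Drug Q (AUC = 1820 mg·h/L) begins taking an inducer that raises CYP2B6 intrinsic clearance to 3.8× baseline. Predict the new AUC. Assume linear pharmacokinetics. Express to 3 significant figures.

The CYP2B6 pathway (29% of clearance) increases to 3.8× activity: 0.29 × 3.8 = 1.102.
CYP2C9 (60%) and the residual 11% are unaffected.
Relative clearance = 1.102 + 0.6 + 0.11 = 1.812.
New AUC = baseline ÷ relative clearance = 1820 / 1.812 = 1.00 × 10³ mg·h/L.

1.00 × 10³ mg·h/L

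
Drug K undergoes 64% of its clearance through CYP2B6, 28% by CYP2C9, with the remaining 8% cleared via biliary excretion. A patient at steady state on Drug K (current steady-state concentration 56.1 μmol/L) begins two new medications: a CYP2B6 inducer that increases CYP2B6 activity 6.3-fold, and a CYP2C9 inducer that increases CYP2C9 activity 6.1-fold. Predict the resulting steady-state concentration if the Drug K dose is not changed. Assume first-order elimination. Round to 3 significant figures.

9.64 μmol/L

The CYP2B6 pathway (64% of clearance) is boosted to 6.3× activity: 0.64 × 6.3 = 4.032.
The CYP2C9 pathway (28% of clearance) is boosted to 6.1× activity: 0.28 × 6.1 = 1.708.
Non-CYP routes (8%) are unchanged.
Relative clearance = 4.032 + 1.708 + 0.08 = 5.82.
Steady-state concentration ∝ 1/CL: new value = 56.1 / 5.82 = 9.64 μmol/L.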